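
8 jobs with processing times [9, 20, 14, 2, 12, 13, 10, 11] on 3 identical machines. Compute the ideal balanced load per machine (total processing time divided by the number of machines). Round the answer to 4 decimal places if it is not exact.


Total processing time = 9 + 20 + 14 + 2 + 12 + 13 + 10 + 11 = 91
Number of machines = 3
Ideal balanced load = 91 / 3 = 30.3333

30.3333


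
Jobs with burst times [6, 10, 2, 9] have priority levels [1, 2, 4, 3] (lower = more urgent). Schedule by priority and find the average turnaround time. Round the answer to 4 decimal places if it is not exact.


Sort by priority (ascending = highest first):
Order: [(1, 6), (2, 10), (3, 9), (4, 2)]
Completion times:
  Priority 1, burst=6, C=6
  Priority 2, burst=10, C=16
  Priority 3, burst=9, C=25
  Priority 4, burst=2, C=27
Average turnaround = 74/4 = 18.5

18.5


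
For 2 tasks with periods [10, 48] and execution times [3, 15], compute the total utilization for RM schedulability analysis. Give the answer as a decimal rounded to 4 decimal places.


Compute individual utilizations (exact fractions):
  Task 1: C/T = 3/10 (approx. 0.3)
  Task 2: C/T = 15/48 = 5/16 (approx. 0.3125)
Total utilization U = 3/10 + 5/16 = 49/80
Rounded to 4 decimal places: U = 0.6125
RM (Liu & Layland) bound for 2 tasks = 0.828427; compare with U = 49/80 (approx. 0.612500)
U <= bound, so schedulable by RM sufficient condition.

0.6125


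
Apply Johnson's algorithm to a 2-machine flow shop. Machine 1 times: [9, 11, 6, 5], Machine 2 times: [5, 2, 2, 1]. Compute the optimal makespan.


Apply Johnson's rule:
  Group 1 (a <= b): []
  Group 2 (a > b): [(1, 9, 5), (2, 11, 2), (3, 6, 2), (4, 5, 1)]
Optimal job order: [1, 2, 3, 4]
Schedule:
  Job 1: M1 done at 9, M2 done at 14
  Job 2: M1 done at 20, M2 done at 22
  Job 3: M1 done at 26, M2 done at 28
  Job 4: M1 done at 31, M2 done at 32
Makespan = 32

32


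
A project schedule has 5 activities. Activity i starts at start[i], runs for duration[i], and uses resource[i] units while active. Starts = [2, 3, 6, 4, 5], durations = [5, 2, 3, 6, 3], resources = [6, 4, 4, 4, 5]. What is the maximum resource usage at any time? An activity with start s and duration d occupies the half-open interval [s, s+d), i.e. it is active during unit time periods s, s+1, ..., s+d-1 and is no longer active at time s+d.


Each activity i is active on [start_i, start_i + duration_i).
Compute total resource usage per time slot:
  t=0: active resources = [], total = 0
  t=1: active resources = [], total = 0
  t=2: active resources = [6], total = 6
  t=3: active resources = [6, 4], total = 10
  t=4: active resources = [6, 4, 4], total = 14
  t=5: active resources = [6, 4, 5], total = 15
  t=6: active resources = [6, 4, 4, 5], total = 19
  t=7: active resources = [4, 4, 5], total = 13
  t=8: active resources = [4, 4], total = 8
  t=9: active resources = [4], total = 4
Peak resource demand = 19

19


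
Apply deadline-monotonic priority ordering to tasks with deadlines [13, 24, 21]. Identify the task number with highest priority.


Sort tasks by relative deadline (ascending):
  Task 1: deadline = 13
  Task 3: deadline = 21
  Task 2: deadline = 24
Priority order (highest first): [1, 3, 2]
Highest priority task = 1

1


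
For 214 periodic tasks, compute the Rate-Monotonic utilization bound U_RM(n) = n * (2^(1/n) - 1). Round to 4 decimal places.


Compute 2^(1/214) = 1.0032442568
Subtract 1: 1.0032442568 - 1 = 0.0032442568
Multiply by n: 214 * 0.0032442568 = 0.6942709552
Round to 4 dp: 0.6943

0.6943


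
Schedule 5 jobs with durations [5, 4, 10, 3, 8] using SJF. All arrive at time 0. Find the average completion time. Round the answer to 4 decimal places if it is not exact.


SJF order (ascending): [3, 4, 5, 8, 10]
Completion times:
  Job 1: burst=3, C=3
  Job 2: burst=4, C=7
  Job 3: burst=5, C=12
  Job 4: burst=8, C=20
  Job 5: burst=10, C=30
Average completion = 72/5 = 14.4

14.4


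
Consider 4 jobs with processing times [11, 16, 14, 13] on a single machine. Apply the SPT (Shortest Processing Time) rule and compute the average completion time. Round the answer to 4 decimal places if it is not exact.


Sort jobs by processing time (SPT order): [11, 13, 14, 16]
Compute completion times sequentially:
  Job 1: processing = 11, completes at 11
  Job 2: processing = 13, completes at 24
  Job 3: processing = 14, completes at 38
  Job 4: processing = 16, completes at 54
Sum of completion times = 127
Average completion time = 127/4 = 31.75

31.75


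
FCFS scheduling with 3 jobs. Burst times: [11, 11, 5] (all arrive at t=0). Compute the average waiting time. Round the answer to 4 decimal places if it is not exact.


FCFS order (as given): [11, 11, 5]
Waiting times:
  Job 1: wait = 0
  Job 2: wait = 11
  Job 3: wait = 22
Sum of waiting times = 33
Average waiting time = 33/3 = 11.0

11.0


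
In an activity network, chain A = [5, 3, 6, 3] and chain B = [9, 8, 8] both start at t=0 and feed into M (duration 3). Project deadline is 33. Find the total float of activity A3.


Forward pass: ES(A3) = sum of predecessors on chain A = 8
EF = ES + duration = 8 + 6 = 14
Backward pass: LF(M) = deadline = 33; LS(M) = 33 - 3 = 30
LF(A3) = LS(M) - sum(successors on chain A) = 30 - 3 = 27
LS = LF - duration = 27 - 6 = 21
Total float = LS - ES = 21 - 8 = 13

13


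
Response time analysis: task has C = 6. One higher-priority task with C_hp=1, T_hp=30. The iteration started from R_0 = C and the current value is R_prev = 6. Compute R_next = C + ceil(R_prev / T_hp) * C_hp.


R_next = C + ceil(R_prev / T_hp) * C_hp
ceil(6 / 30) = ceil(0.2) = 1
Interference = 1 * 1 = 1
R_next = 6 + 1 = 7

7


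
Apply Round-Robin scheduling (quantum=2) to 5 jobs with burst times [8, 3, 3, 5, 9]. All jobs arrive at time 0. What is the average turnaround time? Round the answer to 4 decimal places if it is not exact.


Time quantum = 2
Execution trace:
  J1 runs 2 units, time = 2
  J2 runs 2 units, time = 4
  J3 runs 2 units, time = 6
  J4 runs 2 units, time = 8
  J5 runs 2 units, time = 10
  J1 runs 2 units, time = 12
  J2 runs 1 units, time = 13
  J3 runs 1 units, time = 14
  J4 runs 2 units, time = 16
  J5 runs 2 units, time = 18
  J1 runs 2 units, time = 20
  J4 runs 1 units, time = 21
  J5 runs 2 units, time = 23
  J1 runs 2 units, time = 25
  J5 runs 2 units, time = 27
  J5 runs 1 units, time = 28
Finish times: [25, 13, 14, 21, 28]
Average turnaround = 101/5 = 20.2

20.2


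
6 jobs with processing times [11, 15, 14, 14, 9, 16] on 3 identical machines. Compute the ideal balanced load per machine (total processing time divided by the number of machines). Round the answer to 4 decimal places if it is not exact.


Total processing time = 11 + 15 + 14 + 14 + 9 + 16 = 79
Number of machines = 3
Ideal balanced load = 79 / 3 = 26.3333

26.3333


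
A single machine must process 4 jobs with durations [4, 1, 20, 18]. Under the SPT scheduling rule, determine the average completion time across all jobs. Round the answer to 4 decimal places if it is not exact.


Sort jobs by processing time (SPT order): [1, 4, 18, 20]
Compute completion times sequentially:
  Job 1: processing = 1, completes at 1
  Job 2: processing = 4, completes at 5
  Job 3: processing = 18, completes at 23
  Job 4: processing = 20, completes at 43
Sum of completion times = 72
Average completion time = 72/4 = 18.0

18.0


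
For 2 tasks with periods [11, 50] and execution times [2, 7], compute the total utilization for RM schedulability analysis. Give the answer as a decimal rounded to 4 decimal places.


Compute individual utilizations (exact fractions):
  Task 1: C/T = 2/11 (approx. 0.1818)
  Task 2: C/T = 7/50 (approx. 0.14)
Total utilization U = 2/11 + 7/50 = 177/550
Rounded to 4 decimal places: U = 0.3218
RM (Liu & Layland) bound for 2 tasks = 0.828427; compare with U = 177/550 (approx. 0.321818)
U <= bound, so schedulable by RM sufficient condition.

0.3218


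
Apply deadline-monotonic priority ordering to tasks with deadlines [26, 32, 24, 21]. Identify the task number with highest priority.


Sort tasks by relative deadline (ascending):
  Task 4: deadline = 21
  Task 3: deadline = 24
  Task 1: deadline = 26
  Task 2: deadline = 32
Priority order (highest first): [4, 3, 1, 2]
Highest priority task = 4

4


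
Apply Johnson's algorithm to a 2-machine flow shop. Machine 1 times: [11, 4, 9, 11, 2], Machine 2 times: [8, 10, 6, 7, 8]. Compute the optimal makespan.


Apply Johnson's rule:
  Group 1 (a <= b): [(5, 2, 8), (2, 4, 10)]
  Group 2 (a > b): [(1, 11, 8), (4, 11, 7), (3, 9, 6)]
Optimal job order: [5, 2, 1, 4, 3]
Schedule:
  Job 5: M1 done at 2, M2 done at 10
  Job 2: M1 done at 6, M2 done at 20
  Job 1: M1 done at 17, M2 done at 28
  Job 4: M1 done at 28, M2 done at 35
  Job 3: M1 done at 37, M2 done at 43
Makespan = 43

43


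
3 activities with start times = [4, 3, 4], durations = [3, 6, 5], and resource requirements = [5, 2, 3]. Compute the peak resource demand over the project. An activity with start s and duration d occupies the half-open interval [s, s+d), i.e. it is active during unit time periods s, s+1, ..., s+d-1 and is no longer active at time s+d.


Each activity i is active on [start_i, start_i + duration_i).
Compute total resource usage per time slot:
  t=0: active resources = [], total = 0
  t=1: active resources = [], total = 0
  t=2: active resources = [], total = 0
  t=3: active resources = [2], total = 2
  t=4: active resources = [5, 2, 3], total = 10
  t=5: active resources = [5, 2, 3], total = 10
  t=6: active resources = [5, 2, 3], total = 10
  t=7: active resources = [2, 3], total = 5
  t=8: active resources = [2, 3], total = 5
Peak resource demand = 10

10


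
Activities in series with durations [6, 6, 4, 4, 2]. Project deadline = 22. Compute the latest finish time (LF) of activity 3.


LF(activity 3) = deadline - sum of successor durations
Successors: activities 4 through 5 with durations [4, 2]
Sum of successor durations = 6
LF = 22 - 6 = 16

16


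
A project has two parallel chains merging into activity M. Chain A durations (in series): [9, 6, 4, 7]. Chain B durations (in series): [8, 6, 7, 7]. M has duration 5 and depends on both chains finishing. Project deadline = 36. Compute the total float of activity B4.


Forward pass: ES(B4) = sum of predecessors on chain B = 21
EF = ES + duration = 21 + 7 = 28
Backward pass: LF(M) = deadline = 36; LS(M) = 36 - 5 = 31
LF(B4) = LS(M) - sum(successors on chain B) = 31 - 0 = 31
LS = LF - duration = 31 - 7 = 24
Total float = LS - ES = 24 - 21 = 3

3


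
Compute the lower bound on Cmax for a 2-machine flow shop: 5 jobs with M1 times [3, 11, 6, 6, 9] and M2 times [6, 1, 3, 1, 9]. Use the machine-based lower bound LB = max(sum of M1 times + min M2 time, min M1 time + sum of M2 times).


LB1 = sum(M1 times) + min(M2 times) = 35 + 1 = 36
LB2 = min(M1 times) + sum(M2 times) = 3 + 20 = 23
Lower bound = max(LB1, LB2) = max(36, 23) = 36

36


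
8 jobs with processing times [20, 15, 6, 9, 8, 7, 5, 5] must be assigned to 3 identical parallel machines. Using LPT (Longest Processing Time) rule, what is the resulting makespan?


Sort jobs in decreasing order (LPT): [20, 15, 9, 8, 7, 6, 5, 5]
Assign each job to the least loaded machine:
  Machine 1: jobs [20, 5], load = 25
  Machine 2: jobs [15, 7, 5], load = 27
  Machine 3: jobs [9, 8, 6], load = 23
Makespan = max load = 27

27


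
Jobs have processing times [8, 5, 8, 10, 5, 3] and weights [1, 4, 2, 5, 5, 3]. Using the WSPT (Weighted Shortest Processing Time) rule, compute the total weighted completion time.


Compute p/w ratios and sort ascending (WSPT): [(5, 5), (3, 3), (5, 4), (10, 5), (8, 2), (8, 1)]
Compute weighted completion times:
  Job (p=5,w=5): C=5, w*C=5*5=25
  Job (p=3,w=3): C=8, w*C=3*8=24
  Job (p=5,w=4): C=13, w*C=4*13=52
  Job (p=10,w=5): C=23, w*C=5*23=115
  Job (p=8,w=2): C=31, w*C=2*31=62
  Job (p=8,w=1): C=39, w*C=1*39=39
Total weighted completion time = 317

317


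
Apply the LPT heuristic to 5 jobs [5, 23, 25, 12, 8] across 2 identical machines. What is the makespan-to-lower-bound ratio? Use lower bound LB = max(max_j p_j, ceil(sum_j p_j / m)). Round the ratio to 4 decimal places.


LPT order: [25, 23, 12, 8, 5]
Machine loads after assignment: [38, 35]
LPT makespan = 38
Lower bound = max(max_job, ceil(total/2)) = max(25, 37) = 37
Ratio = 38 / 37 = 1.027

1.027


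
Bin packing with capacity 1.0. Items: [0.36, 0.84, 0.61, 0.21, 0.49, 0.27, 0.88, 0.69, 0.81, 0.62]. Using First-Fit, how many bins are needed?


Place items sequentially using First-Fit:
  Item 0.36 -> new Bin 1
  Item 0.84 -> new Bin 2
  Item 0.61 -> Bin 1 (now 0.97)
  Item 0.21 -> new Bin 3
  Item 0.49 -> Bin 3 (now 0.7)
  Item 0.27 -> Bin 3 (now 0.97)
  Item 0.88 -> new Bin 4
  Item 0.69 -> new Bin 5
  Item 0.81 -> new Bin 6
  Item 0.62 -> new Bin 7
Total bins used = 7

7


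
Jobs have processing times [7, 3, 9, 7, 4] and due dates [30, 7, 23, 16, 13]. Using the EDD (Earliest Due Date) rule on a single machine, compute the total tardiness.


Sort by due date (EDD order): [(3, 7), (4, 13), (7, 16), (9, 23), (7, 30)]
Compute completion times and tardiness:
  Job 1: p=3, d=7, C=3, tardiness=max(0,3-7)=0
  Job 2: p=4, d=13, C=7, tardiness=max(0,7-13)=0
  Job 3: p=7, d=16, C=14, tardiness=max(0,14-16)=0
  Job 4: p=9, d=23, C=23, tardiness=max(0,23-23)=0
  Job 5: p=7, d=30, C=30, tardiness=max(0,30-30)=0
Total tardiness = 0

0


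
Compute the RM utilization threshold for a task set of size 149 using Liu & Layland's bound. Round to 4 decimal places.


Compute 2^(1/149) = 1.0046628318
Subtract 1: 1.0046628318 - 1 = 0.0046628318
Multiply by n: 149 * 0.0046628318 = 0.6947619382
Round to 4 dp: 0.6948

0.6948


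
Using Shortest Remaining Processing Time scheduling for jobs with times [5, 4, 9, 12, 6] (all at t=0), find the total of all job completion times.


Since all jobs arrive at t=0, SRPT equals SPT ordering.
SPT order: [4, 5, 6, 9, 12]
Completion times:
  Job 1: p=4, C=4
  Job 2: p=5, C=9
  Job 3: p=6, C=15
  Job 4: p=9, C=24
  Job 5: p=12, C=36
Total completion time = 4 + 9 + 15 + 24 + 36 = 88

88


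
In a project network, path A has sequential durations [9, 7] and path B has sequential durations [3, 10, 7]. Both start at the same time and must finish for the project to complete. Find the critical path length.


Path A total = 9 + 7 = 16
Path B total = 3 + 10 + 7 = 20
Critical path = longest path = max(16, 20) = 20

20


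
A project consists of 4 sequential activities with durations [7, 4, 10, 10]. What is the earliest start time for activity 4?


Activity 4 starts after activities 1 through 3 complete.
Predecessor durations: [7, 4, 10]
ES = 7 + 4 + 10 = 21

21


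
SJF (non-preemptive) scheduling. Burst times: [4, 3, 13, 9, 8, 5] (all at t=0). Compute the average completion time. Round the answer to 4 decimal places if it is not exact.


SJF order (ascending): [3, 4, 5, 8, 9, 13]
Completion times:
  Job 1: burst=3, C=3
  Job 2: burst=4, C=7
  Job 3: burst=5, C=12
  Job 4: burst=8, C=20
  Job 5: burst=9, C=29
  Job 6: burst=13, C=42
Average completion = 113/6 = 18.8333

18.8333


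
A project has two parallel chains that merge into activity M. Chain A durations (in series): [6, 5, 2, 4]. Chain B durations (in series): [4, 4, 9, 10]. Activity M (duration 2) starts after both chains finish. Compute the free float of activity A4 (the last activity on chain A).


ES(A4) = sum of predecessors on chain A = 13
EF(A4) = ES + duration = 13 + 4 = 17
Successor of A4 is M. ES(M) = max(sum(A), sum(B)) = max(17, 27) = 27
Free float = ES(successor) - EF(current) = 27 - 17 = 10

10


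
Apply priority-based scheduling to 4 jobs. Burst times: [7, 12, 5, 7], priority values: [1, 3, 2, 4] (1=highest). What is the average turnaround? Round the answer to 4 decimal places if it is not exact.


Sort by priority (ascending = highest first):
Order: [(1, 7), (2, 5), (3, 12), (4, 7)]
Completion times:
  Priority 1, burst=7, C=7
  Priority 2, burst=5, C=12
  Priority 3, burst=12, C=24
  Priority 4, burst=7, C=31
Average turnaround = 74/4 = 18.5

18.5


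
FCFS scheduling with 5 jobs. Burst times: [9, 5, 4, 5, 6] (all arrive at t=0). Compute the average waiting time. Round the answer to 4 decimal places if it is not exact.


FCFS order (as given): [9, 5, 4, 5, 6]
Waiting times:
  Job 1: wait = 0
  Job 2: wait = 9
  Job 3: wait = 14
  Job 4: wait = 18
  Job 5: wait = 23
Sum of waiting times = 64
Average waiting time = 64/5 = 12.8

12.8


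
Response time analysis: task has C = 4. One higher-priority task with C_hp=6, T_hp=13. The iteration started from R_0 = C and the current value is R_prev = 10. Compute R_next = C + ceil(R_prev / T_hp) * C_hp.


R_next = C + ceil(R_prev / T_hp) * C_hp
ceil(10 / 13) = ceil(0.7692) = 1
Interference = 1 * 6 = 6
R_next = 4 + 6 = 10
R_next = R_prev, so the iteration has converged (response time = 10).

10


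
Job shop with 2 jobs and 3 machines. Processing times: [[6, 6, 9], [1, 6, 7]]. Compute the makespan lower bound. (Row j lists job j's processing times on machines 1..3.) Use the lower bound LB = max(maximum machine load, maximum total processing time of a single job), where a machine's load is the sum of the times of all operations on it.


Machine loads:
  Machine 1: 6 + 1 = 7
  Machine 2: 6 + 6 = 12
  Machine 3: 9 + 7 = 16
Max machine load = 16
Job totals:
  Job 1: 21
  Job 2: 14
Max job total = 21
Lower bound = max(16, 21) = 21

21


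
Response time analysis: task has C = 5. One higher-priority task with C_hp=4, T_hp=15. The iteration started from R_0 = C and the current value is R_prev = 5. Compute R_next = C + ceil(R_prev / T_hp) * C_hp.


R_next = C + ceil(R_prev / T_hp) * C_hp
ceil(5 / 15) = ceil(0.3333) = 1
Interference = 1 * 4 = 4
R_next = 5 + 4 = 9

9


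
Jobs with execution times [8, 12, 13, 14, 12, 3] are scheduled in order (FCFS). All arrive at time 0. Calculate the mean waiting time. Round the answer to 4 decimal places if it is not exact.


FCFS order (as given): [8, 12, 13, 14, 12, 3]
Waiting times:
  Job 1: wait = 0
  Job 2: wait = 8
  Job 3: wait = 20
  Job 4: wait = 33
  Job 5: wait = 47
  Job 6: wait = 59
Sum of waiting times = 167
Average waiting time = 167/6 = 27.8333

27.8333


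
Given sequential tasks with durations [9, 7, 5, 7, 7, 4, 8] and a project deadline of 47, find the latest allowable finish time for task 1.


LF(activity 1) = deadline - sum of successor durations
Successors: activities 2 through 7 with durations [7, 5, 7, 7, 4, 8]
Sum of successor durations = 38
LF = 47 - 38 = 9

9


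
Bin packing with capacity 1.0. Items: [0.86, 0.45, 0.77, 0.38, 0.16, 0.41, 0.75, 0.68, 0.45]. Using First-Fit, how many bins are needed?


Place items sequentially using First-Fit:
  Item 0.86 -> new Bin 1
  Item 0.45 -> new Bin 2
  Item 0.77 -> new Bin 3
  Item 0.38 -> Bin 2 (now 0.83)
  Item 0.16 -> Bin 2 (now 0.99)
  Item 0.41 -> new Bin 4
  Item 0.75 -> new Bin 5
  Item 0.68 -> new Bin 6
  Item 0.45 -> Bin 4 (now 0.86)
Total bins used = 6

6


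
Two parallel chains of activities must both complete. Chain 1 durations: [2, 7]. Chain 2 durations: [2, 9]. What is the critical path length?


Path A total = 2 + 7 = 9
Path B total = 2 + 9 = 11
Critical path = longest path = max(9, 11) = 11

11


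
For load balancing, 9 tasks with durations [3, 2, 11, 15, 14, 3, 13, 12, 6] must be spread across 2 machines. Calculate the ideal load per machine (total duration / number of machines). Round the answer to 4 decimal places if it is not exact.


Total processing time = 3 + 2 + 11 + 15 + 14 + 3 + 13 + 12 + 6 = 79
Number of machines = 2
Ideal balanced load = 79 / 2 = 39.5

39.5


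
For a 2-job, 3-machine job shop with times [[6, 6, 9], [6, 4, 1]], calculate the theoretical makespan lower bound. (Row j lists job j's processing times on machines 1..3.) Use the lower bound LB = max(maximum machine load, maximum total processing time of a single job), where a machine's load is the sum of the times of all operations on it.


Machine loads:
  Machine 1: 6 + 6 = 12
  Machine 2: 6 + 4 = 10
  Machine 3: 9 + 1 = 10
Max machine load = 12
Job totals:
  Job 1: 21
  Job 2: 11
Max job total = 21
Lower bound = max(12, 21) = 21

21


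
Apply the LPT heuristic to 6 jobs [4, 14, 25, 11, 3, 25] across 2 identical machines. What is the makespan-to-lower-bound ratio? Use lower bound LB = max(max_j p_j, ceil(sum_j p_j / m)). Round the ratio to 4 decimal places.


LPT order: [25, 25, 14, 11, 4, 3]
Machine loads after assignment: [42, 40]
LPT makespan = 42
Lower bound = max(max_job, ceil(total/2)) = max(25, 41) = 41
Ratio = 42 / 41 = 1.0244

1.0244


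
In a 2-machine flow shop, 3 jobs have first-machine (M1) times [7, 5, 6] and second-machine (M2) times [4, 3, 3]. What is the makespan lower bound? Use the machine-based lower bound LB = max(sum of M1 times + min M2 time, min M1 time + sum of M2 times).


LB1 = sum(M1 times) + min(M2 times) = 18 + 3 = 21
LB2 = min(M1 times) + sum(M2 times) = 5 + 10 = 15
Lower bound = max(LB1, LB2) = max(21, 15) = 21

21


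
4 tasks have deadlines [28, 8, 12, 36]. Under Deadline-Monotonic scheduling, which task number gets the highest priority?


Sort tasks by relative deadline (ascending):
  Task 2: deadline = 8
  Task 3: deadline = 12
  Task 1: deadline = 28
  Task 4: deadline = 36
Priority order (highest first): [2, 3, 1, 4]
Highest priority task = 2

2


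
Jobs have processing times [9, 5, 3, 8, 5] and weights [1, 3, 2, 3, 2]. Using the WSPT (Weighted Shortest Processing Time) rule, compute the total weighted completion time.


Compute p/w ratios and sort ascending (WSPT): [(3, 2), (5, 3), (5, 2), (8, 3), (9, 1)]
Compute weighted completion times:
  Job (p=3,w=2): C=3, w*C=2*3=6
  Job (p=5,w=3): C=8, w*C=3*8=24
  Job (p=5,w=2): C=13, w*C=2*13=26
  Job (p=8,w=3): C=21, w*C=3*21=63
  Job (p=9,w=1): C=30, w*C=1*30=30
Total weighted completion time = 149

149


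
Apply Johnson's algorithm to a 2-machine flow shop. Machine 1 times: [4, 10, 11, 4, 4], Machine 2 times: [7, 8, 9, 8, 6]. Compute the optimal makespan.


Apply Johnson's rule:
  Group 1 (a <= b): [(1, 4, 7), (4, 4, 8), (5, 4, 6)]
  Group 2 (a > b): [(3, 11, 9), (2, 10, 8)]
Optimal job order: [1, 4, 5, 3, 2]
Schedule:
  Job 1: M1 done at 4, M2 done at 11
  Job 4: M1 done at 8, M2 done at 19
  Job 5: M1 done at 12, M2 done at 25
  Job 3: M1 done at 23, M2 done at 34
  Job 2: M1 done at 33, M2 done at 42
Makespan = 42

42


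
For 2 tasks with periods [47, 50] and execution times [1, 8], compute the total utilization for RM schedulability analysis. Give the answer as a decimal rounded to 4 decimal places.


Compute individual utilizations (exact fractions):
  Task 1: C/T = 1/47 (approx. 0.0213)
  Task 2: C/T = 8/50 = 4/25 (approx. 0.16)
Total utilization U = 1/47 + 4/25 = 213/1175
Rounded to 4 decimal places: U = 0.1813
RM (Liu & Layland) bound for 2 tasks = 0.828427; compare with U = 213/1175 (approx. 0.181277)
U <= bound, so schedulable by RM sufficient condition.

0.1813


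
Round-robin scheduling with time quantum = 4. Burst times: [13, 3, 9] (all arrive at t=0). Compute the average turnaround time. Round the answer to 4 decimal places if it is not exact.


Time quantum = 4
Execution trace:
  J1 runs 4 units, time = 4
  J2 runs 3 units, time = 7
  J3 runs 4 units, time = 11
  J1 runs 4 units, time = 15
  J3 runs 4 units, time = 19
  J1 runs 4 units, time = 23
  J3 runs 1 units, time = 24
  J1 runs 1 units, time = 25
Finish times: [25, 7, 24]
Average turnaround = 56/3 = 18.6667

18.6667


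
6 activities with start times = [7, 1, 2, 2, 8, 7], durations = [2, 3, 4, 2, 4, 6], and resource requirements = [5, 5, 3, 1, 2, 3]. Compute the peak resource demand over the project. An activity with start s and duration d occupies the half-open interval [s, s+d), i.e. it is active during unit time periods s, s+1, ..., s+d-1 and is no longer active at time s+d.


Each activity i is active on [start_i, start_i + duration_i).
Compute total resource usage per time slot:
  t=0: active resources = [], total = 0
  t=1: active resources = [5], total = 5
  t=2: active resources = [5, 3, 1], total = 9
  t=3: active resources = [5, 3, 1], total = 9
  t=4: active resources = [3], total = 3
  t=5: active resources = [3], total = 3
  t=6: active resources = [], total = 0
  t=7: active resources = [5, 3], total = 8
  t=8: active resources = [5, 2, 3], total = 10
  t=9: active resources = [2, 3], total = 5
  t=10: active resources = [2, 3], total = 5
  t=11: active resources = [2, 3], total = 5
  t=12: active resources = [3], total = 3
Peak resource demand = 10

10


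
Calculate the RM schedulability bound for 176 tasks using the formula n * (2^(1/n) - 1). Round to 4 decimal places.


Compute 2^(1/176) = 1.0039461017
Subtract 1: 1.0039461017 - 1 = 0.0039461017
Multiply by n: 176 * 0.0039461017 = 0.6945138992
Round to 4 dp: 0.6945

0.6945


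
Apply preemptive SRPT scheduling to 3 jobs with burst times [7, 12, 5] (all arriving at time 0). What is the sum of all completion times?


Since all jobs arrive at t=0, SRPT equals SPT ordering.
SPT order: [5, 7, 12]
Completion times:
  Job 1: p=5, C=5
  Job 2: p=7, C=12
  Job 3: p=12, C=24
Total completion time = 5 + 12 + 24 = 41

41


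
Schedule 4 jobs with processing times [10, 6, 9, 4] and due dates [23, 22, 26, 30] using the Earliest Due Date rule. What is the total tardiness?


Sort by due date (EDD order): [(6, 22), (10, 23), (9, 26), (4, 30)]
Compute completion times and tardiness:
  Job 1: p=6, d=22, C=6, tardiness=max(0,6-22)=0
  Job 2: p=10, d=23, C=16, tardiness=max(0,16-23)=0
  Job 3: p=9, d=26, C=25, tardiness=max(0,25-26)=0
  Job 4: p=4, d=30, C=29, tardiness=max(0,29-30)=0
Total tardiness = 0

0


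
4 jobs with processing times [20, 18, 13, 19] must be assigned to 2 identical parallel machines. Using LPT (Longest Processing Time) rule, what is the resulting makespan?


Sort jobs in decreasing order (LPT): [20, 19, 18, 13]
Assign each job to the least loaded machine:
  Machine 1: jobs [20, 13], load = 33
  Machine 2: jobs [19, 18], load = 37
Makespan = max load = 37

37


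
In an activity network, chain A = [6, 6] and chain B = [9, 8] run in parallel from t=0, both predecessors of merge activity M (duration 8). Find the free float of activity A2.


ES(A2) = sum of predecessors on chain A = 6
EF(A2) = ES + duration = 6 + 6 = 12
Successor of A2 is M. ES(M) = max(sum(A), sum(B)) = max(12, 17) = 17
Free float = ES(successor) - EF(current) = 17 - 12 = 5

5


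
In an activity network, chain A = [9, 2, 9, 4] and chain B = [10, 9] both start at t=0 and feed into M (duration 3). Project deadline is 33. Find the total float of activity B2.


Forward pass: ES(B2) = sum of predecessors on chain B = 10
EF = ES + duration = 10 + 9 = 19
Backward pass: LF(M) = deadline = 33; LS(M) = 33 - 3 = 30
LF(B2) = LS(M) - sum(successors on chain B) = 30 - 0 = 30
LS = LF - duration = 30 - 9 = 21
Total float = LS - ES = 21 - 10 = 11

11


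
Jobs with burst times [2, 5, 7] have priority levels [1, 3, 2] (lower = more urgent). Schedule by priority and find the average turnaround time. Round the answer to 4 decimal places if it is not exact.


Sort by priority (ascending = highest first):
Order: [(1, 2), (2, 7), (3, 5)]
Completion times:
  Priority 1, burst=2, C=2
  Priority 2, burst=7, C=9
  Priority 3, burst=5, C=14
Average turnaround = 25/3 = 8.3333

8.3333


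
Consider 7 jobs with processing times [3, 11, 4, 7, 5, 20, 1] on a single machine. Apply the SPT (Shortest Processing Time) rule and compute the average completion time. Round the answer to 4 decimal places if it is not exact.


Sort jobs by processing time (SPT order): [1, 3, 4, 5, 7, 11, 20]
Compute completion times sequentially:
  Job 1: processing = 1, completes at 1
  Job 2: processing = 3, completes at 4
  Job 3: processing = 4, completes at 8
  Job 4: processing = 5, completes at 13
  Job 5: processing = 7, completes at 20
  Job 6: processing = 11, completes at 31
  Job 7: processing = 20, completes at 51
Sum of completion times = 128
Average completion time = 128/7 = 18.2857

18.2857


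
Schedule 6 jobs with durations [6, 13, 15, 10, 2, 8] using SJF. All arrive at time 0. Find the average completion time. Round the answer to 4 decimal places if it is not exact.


SJF order (ascending): [2, 6, 8, 10, 13, 15]
Completion times:
  Job 1: burst=2, C=2
  Job 2: burst=6, C=8
  Job 3: burst=8, C=16
  Job 4: burst=10, C=26
  Job 5: burst=13, C=39
  Job 6: burst=15, C=54
Average completion = 145/6 = 24.1667

24.1667


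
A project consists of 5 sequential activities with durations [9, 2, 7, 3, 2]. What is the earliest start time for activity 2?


Activity 2 starts after activities 1 through 1 complete.
Predecessor durations: [9]
ES = 9 = 9

9


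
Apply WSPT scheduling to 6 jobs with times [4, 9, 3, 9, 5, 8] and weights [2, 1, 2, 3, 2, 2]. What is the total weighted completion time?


Compute p/w ratios and sort ascending (WSPT): [(3, 2), (4, 2), (5, 2), (9, 3), (8, 2), (9, 1)]
Compute weighted completion times:
  Job (p=3,w=2): C=3, w*C=2*3=6
  Job (p=4,w=2): C=7, w*C=2*7=14
  Job (p=5,w=2): C=12, w*C=2*12=24
  Job (p=9,w=3): C=21, w*C=3*21=63
  Job (p=8,w=2): C=29, w*C=2*29=58
  Job (p=9,w=1): C=38, w*C=1*38=38
Total weighted completion time = 203

203


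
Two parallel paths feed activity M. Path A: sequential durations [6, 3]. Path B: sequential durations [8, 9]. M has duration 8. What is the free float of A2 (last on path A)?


ES(A2) = sum of predecessors on chain A = 6
EF(A2) = ES + duration = 6 + 3 = 9
Successor of A2 is M. ES(M) = max(sum(A), sum(B)) = max(9, 17) = 17
Free float = ES(successor) - EF(current) = 17 - 9 = 8

8


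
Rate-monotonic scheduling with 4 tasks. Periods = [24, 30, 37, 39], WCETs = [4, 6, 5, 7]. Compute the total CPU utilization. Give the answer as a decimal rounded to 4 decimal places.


Compute individual utilizations (exact fractions):
  Task 1: C/T = 4/24 = 1/6 (approx. 0.1667)
  Task 2: C/T = 6/30 = 1/5 (approx. 0.2)
  Task 3: C/T = 5/37 (approx. 0.1351)
  Task 4: C/T = 7/39 (approx. 0.1795)
Total utilization U = 1/6 + 1/5 + 5/37 + 7/39 = 3277/4810
Rounded to 4 decimal places: U = 0.6813
RM (Liu & Layland) bound for 4 tasks = 0.756828; compare with U = 3277/4810 (approx. 0.681289)
U <= bound, so schedulable by RM sufficient condition.

0.6813


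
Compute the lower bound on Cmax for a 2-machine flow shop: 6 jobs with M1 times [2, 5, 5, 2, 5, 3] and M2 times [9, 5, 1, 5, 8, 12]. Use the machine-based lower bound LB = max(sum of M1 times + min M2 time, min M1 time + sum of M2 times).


LB1 = sum(M1 times) + min(M2 times) = 22 + 1 = 23
LB2 = min(M1 times) + sum(M2 times) = 2 + 40 = 42
Lower bound = max(LB1, LB2) = max(23, 42) = 42

42


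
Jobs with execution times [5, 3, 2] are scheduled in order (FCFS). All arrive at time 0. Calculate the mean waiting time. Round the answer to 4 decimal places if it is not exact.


FCFS order (as given): [5, 3, 2]
Waiting times:
  Job 1: wait = 0
  Job 2: wait = 5
  Job 3: wait = 8
Sum of waiting times = 13
Average waiting time = 13/3 = 4.3333

4.3333


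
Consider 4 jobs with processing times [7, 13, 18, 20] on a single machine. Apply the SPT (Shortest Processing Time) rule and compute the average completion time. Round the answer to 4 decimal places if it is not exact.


Sort jobs by processing time (SPT order): [7, 13, 18, 20]
Compute completion times sequentially:
  Job 1: processing = 7, completes at 7
  Job 2: processing = 13, completes at 20
  Job 3: processing = 18, completes at 38
  Job 4: processing = 20, completes at 58
Sum of completion times = 123
Average completion time = 123/4 = 30.75

30.75


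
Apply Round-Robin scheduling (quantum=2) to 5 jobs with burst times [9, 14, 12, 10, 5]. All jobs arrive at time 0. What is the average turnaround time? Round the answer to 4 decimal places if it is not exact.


Time quantum = 2
Execution trace:
  J1 runs 2 units, time = 2
  J2 runs 2 units, time = 4
  J3 runs 2 units, time = 6
  J4 runs 2 units, time = 8
  J5 runs 2 units, time = 10
  J1 runs 2 units, time = 12
  J2 runs 2 units, time = 14
  J3 runs 2 units, time = 16
  J4 runs 2 units, time = 18
  J5 runs 2 units, time = 20
  J1 runs 2 units, time = 22
  J2 runs 2 units, time = 24
  J3 runs 2 units, time = 26
  J4 runs 2 units, time = 28
  J5 runs 1 units, time = 29
  J1 runs 2 units, time = 31
  J2 runs 2 units, time = 33
  J3 runs 2 units, time = 35
  J4 runs 2 units, time = 37
  J1 runs 1 units, time = 38
  J2 runs 2 units, time = 40
  J3 runs 2 units, time = 42
  J4 runs 2 units, time = 44
  J2 runs 2 units, time = 46
  J3 runs 2 units, time = 48
  J2 runs 2 units, time = 50
Finish times: [38, 50, 48, 44, 29]
Average turnaround = 209/5 = 41.8

41.8


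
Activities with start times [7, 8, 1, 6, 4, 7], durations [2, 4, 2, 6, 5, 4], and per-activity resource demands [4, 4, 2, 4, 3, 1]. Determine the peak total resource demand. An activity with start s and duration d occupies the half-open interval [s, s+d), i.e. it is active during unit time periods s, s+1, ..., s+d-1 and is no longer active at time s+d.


Each activity i is active on [start_i, start_i + duration_i).
Compute total resource usage per time slot:
  t=0: active resources = [], total = 0
  t=1: active resources = [2], total = 2
  t=2: active resources = [2], total = 2
  t=3: active resources = [], total = 0
  t=4: active resources = [3], total = 3
  t=5: active resources = [3], total = 3
  t=6: active resources = [4, 3], total = 7
  t=7: active resources = [4, 4, 3, 1], total = 12
  t=8: active resources = [4, 4, 4, 3, 1], total = 16
  t=9: active resources = [4, 4, 1], total = 9
  t=10: active resources = [4, 4, 1], total = 9
  t=11: active resources = [4, 4], total = 8
Peak resource demand = 16

16


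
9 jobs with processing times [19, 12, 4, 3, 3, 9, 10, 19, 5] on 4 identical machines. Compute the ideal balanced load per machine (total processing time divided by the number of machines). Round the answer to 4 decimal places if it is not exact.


Total processing time = 19 + 12 + 4 + 3 + 3 + 9 + 10 + 19 + 5 = 84
Number of machines = 4
Ideal balanced load = 84 / 4 = 21.0

21.0


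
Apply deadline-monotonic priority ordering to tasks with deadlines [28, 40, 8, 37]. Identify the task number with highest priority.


Sort tasks by relative deadline (ascending):
  Task 3: deadline = 8
  Task 1: deadline = 28
  Task 4: deadline = 37
  Task 2: deadline = 40
Priority order (highest first): [3, 1, 4, 2]
Highest priority task = 3

3


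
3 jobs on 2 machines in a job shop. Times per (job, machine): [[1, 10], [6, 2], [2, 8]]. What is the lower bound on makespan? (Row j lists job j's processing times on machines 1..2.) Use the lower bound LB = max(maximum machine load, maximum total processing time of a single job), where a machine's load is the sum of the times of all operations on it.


Machine loads:
  Machine 1: 1 + 6 + 2 = 9
  Machine 2: 10 + 2 + 8 = 20
Max machine load = 20
Job totals:
  Job 1: 11
  Job 2: 8
  Job 3: 10
Max job total = 11
Lower bound = max(20, 11) = 20

20


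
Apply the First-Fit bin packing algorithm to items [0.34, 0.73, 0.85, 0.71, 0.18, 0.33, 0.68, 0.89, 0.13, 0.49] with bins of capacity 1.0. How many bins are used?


Place items sequentially using First-Fit:
  Item 0.34 -> new Bin 1
  Item 0.73 -> new Bin 2
  Item 0.85 -> new Bin 3
  Item 0.71 -> new Bin 4
  Item 0.18 -> Bin 1 (now 0.52)
  Item 0.33 -> Bin 1 (now 0.85)
  Item 0.68 -> new Bin 5
  Item 0.89 -> new Bin 6
  Item 0.13 -> Bin 1 (now 0.98)
  Item 0.49 -> new Bin 7
Total bins used = 7

7


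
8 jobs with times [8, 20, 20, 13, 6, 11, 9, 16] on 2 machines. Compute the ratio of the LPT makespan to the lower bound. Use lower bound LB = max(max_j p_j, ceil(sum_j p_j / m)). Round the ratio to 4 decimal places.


LPT order: [20, 20, 16, 13, 11, 9, 8, 6]
Machine loads after assignment: [51, 52]
LPT makespan = 52
Lower bound = max(max_job, ceil(total/2)) = max(20, 52) = 52
Ratio = 52 / 52 = 1.0

1.0


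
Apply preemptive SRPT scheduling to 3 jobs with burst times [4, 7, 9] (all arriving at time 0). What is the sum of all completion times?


Since all jobs arrive at t=0, SRPT equals SPT ordering.
SPT order: [4, 7, 9]
Completion times:
  Job 1: p=4, C=4
  Job 2: p=7, C=11
  Job 3: p=9, C=20
Total completion time = 4 + 11 + 20 = 35

35


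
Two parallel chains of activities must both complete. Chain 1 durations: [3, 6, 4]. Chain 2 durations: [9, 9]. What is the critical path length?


Path A total = 3 + 6 + 4 = 13
Path B total = 9 + 9 = 18
Critical path = longest path = max(13, 18) = 18

18


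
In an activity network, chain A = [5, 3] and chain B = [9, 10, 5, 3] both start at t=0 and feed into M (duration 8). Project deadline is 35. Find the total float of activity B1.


Forward pass: ES(B1) = sum of predecessors on chain B = 0
EF = ES + duration = 0 + 9 = 9
Backward pass: LF(M) = deadline = 35; LS(M) = 35 - 8 = 27
LF(B1) = LS(M) - sum(successors on chain B) = 27 - 18 = 9
LS = LF - duration = 9 - 9 = 0
Total float = LS - ES = 0 - 0 = 0

0


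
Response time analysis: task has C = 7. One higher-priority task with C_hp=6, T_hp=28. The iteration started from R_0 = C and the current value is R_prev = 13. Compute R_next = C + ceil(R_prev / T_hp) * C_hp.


R_next = C + ceil(R_prev / T_hp) * C_hp
ceil(13 / 28) = ceil(0.4643) = 1
Interference = 1 * 6 = 6
R_next = 7 + 6 = 13
R_next = R_prev, so the iteration has converged (response time = 13).

13


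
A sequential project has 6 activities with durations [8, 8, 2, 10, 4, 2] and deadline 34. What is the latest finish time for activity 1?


LF(activity 1) = deadline - sum of successor durations
Successors: activities 2 through 6 with durations [8, 2, 10, 4, 2]
Sum of successor durations = 26
LF = 34 - 26 = 8

8


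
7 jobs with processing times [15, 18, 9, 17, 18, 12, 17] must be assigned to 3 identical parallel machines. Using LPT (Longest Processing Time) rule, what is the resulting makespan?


Sort jobs in decreasing order (LPT): [18, 18, 17, 17, 15, 12, 9]
Assign each job to the least loaded machine:
  Machine 1: jobs [18, 15], load = 33
  Machine 2: jobs [18, 12, 9], load = 39
  Machine 3: jobs [17, 17], load = 34
Makespan = max load = 39

39


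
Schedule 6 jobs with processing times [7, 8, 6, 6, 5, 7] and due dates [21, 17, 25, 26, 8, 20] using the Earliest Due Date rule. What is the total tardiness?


Sort by due date (EDD order): [(5, 8), (8, 17), (7, 20), (7, 21), (6, 25), (6, 26)]
Compute completion times and tardiness:
  Job 1: p=5, d=8, C=5, tardiness=max(0,5-8)=0
  Job 2: p=8, d=17, C=13, tardiness=max(0,13-17)=0
  Job 3: p=7, d=20, C=20, tardiness=max(0,20-20)=0
  Job 4: p=7, d=21, C=27, tardiness=max(0,27-21)=6
  Job 5: p=6, d=25, C=33, tardiness=max(0,33-25)=8
  Job 6: p=6, d=26, C=39, tardiness=max(0,39-26)=13
Total tardiness = 27

27


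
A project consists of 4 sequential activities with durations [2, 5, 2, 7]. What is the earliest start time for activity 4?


Activity 4 starts after activities 1 through 3 complete.
Predecessor durations: [2, 5, 2]
ES = 2 + 5 + 2 = 9

9


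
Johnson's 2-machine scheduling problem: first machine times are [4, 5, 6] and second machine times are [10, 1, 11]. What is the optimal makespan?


Apply Johnson's rule:
  Group 1 (a <= b): [(1, 4, 10), (3, 6, 11)]
  Group 2 (a > b): [(2, 5, 1)]
Optimal job order: [1, 3, 2]
Schedule:
  Job 1: M1 done at 4, M2 done at 14
  Job 3: M1 done at 10, M2 done at 25
  Job 2: M1 done at 15, M2 done at 26
Makespan = 26

26


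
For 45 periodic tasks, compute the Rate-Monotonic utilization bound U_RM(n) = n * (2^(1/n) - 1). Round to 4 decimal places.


Compute 2^(1/45) = 1.0155225125
Subtract 1: 1.0155225125 - 1 = 0.0155225125
Multiply by n: 45 * 0.0155225125 = 0.6985130625
Round to 4 dp: 0.6985

0.6985


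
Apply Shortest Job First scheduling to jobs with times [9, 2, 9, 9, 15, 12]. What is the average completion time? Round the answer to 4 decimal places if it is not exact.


SJF order (ascending): [2, 9, 9, 9, 12, 15]
Completion times:
  Job 1: burst=2, C=2
  Job 2: burst=9, C=11
  Job 3: burst=9, C=20
  Job 4: burst=9, C=29
  Job 5: burst=12, C=41
  Job 6: burst=15, C=56
Average completion = 159/6 = 26.5

26.5
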